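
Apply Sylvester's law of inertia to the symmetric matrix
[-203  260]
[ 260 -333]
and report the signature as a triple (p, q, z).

Answer: (1, 1, 0)

Derivation:
step 0: pivot -203 → sign −
step 1: pivot 1/203 → sign +
signature = (1, 1, 0)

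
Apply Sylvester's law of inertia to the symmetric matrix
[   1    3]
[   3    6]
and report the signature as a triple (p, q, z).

step 0: pivot 1 → sign +
step 1: pivot -3 → sign −
signature = (1, 1, 0)

Answer: (1, 1, 0)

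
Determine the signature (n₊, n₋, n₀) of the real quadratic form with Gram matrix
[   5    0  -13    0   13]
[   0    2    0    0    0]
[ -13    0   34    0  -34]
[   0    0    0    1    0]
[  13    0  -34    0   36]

step 0: pivot 5 → sign +
step 1: pivot 2 → sign +
step 2: pivot 1/5 → sign +
step 3: pivot 1 → sign +
step 4: pivot 2 → sign +
signature = (5, 0, 0)

Answer: (5, 0, 0)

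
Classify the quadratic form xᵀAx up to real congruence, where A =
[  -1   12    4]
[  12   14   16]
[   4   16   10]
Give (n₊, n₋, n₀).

Answer: (2, 1, 0)

Derivation:
step 0: pivot -1 → sign −
step 1: pivot 158 → sign +
step 2: pivot 6/79 → sign +
signature = (2, 1, 0)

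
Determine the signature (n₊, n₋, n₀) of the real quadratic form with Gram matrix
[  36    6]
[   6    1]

step 0: pivot 36 → sign +
step 1: row/col 1 already zero → sign 0
signature = (1, 0, 1)

Answer: (1, 0, 1)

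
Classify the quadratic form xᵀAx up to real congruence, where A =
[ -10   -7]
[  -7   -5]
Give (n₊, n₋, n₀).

Answer: (0, 2, 0)

Derivation:
step 0: pivot -10 → sign −
step 1: pivot -1/10 → sign −
signature = (0, 2, 0)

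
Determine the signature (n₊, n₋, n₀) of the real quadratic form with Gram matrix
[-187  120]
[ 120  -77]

Answer: (1, 1, 0)

Derivation:
step 0: pivot -187 → sign −
step 1: pivot 1/187 → sign +
signature = (1, 1, 0)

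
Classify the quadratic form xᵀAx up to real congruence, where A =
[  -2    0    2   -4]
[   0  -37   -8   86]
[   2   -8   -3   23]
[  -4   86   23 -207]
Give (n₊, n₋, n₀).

Answer: (2, 2, 0)

Derivation:
step 0: pivot -2 → sign −
step 1: pivot -37 → sign −
step 2: pivot 27/37 → sign +
step 3: pivot 2/3 → sign +
signature = (2, 2, 0)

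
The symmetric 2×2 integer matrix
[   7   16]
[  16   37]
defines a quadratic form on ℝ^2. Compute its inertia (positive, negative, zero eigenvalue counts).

Answer: (2, 0, 0)

Derivation:
step 0: pivot 7 → sign +
step 1: pivot 3/7 → sign +
signature = (2, 0, 0)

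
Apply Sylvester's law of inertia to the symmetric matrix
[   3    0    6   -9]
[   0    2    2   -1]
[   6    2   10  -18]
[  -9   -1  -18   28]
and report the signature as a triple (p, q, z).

step 0: pivot 3 → sign +
step 1: pivot 2 → sign +
step 2: pivot -4 → sign −
step 3: pivot 3/4 → sign +
signature = (3, 1, 0)

Answer: (3, 1, 0)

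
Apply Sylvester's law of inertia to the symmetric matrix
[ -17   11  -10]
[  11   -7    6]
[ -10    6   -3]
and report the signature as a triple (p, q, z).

step 0: pivot -17 → sign −
step 1: pivot 2/17 → sign +
step 2: pivot 1 → sign +
signature = (2, 1, 0)

Answer: (2, 1, 0)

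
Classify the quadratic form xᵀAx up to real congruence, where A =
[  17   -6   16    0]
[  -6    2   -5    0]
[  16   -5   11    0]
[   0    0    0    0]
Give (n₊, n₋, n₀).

step 0: pivot 17 → sign +
step 1: pivot -2/17 → sign −
step 2: pivot -1/2 → sign −
step 3: row/col 3 already zero → sign 0
signature = (1, 2, 1)

Answer: (1, 2, 1)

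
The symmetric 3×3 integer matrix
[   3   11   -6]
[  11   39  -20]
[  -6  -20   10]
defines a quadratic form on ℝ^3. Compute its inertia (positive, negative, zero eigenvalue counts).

step 0: pivot 3 → sign +
step 1: pivot -4/3 → sign −
step 2: pivot 1 → sign +
signature = (2, 1, 0)

Answer: (2, 1, 0)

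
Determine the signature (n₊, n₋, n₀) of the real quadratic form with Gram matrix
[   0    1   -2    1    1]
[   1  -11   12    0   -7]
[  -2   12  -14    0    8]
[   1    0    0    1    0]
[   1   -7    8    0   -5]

Answer: (1, 3, 1)

Derivation:
step 0: pivot -11 → sign −
step 1: pivot 1/11 → sign +
step 2: pivot -10 → sign −
step 3: pivot -2/5 → sign −
step 4: row/col 4 already zero → sign 0
signature = (1, 3, 1)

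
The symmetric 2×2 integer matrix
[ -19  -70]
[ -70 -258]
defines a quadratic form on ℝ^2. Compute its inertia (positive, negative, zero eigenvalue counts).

step 0: pivot -19 → sign −
step 1: pivot -2/19 → sign −
signature = (0, 2, 0)

Answer: (0, 2, 0)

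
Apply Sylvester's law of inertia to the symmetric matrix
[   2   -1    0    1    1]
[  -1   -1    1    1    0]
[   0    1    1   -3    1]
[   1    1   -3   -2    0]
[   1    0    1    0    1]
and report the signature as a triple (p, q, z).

Answer: (3, 2, 0)

Derivation:
step 0: pivot 2 → sign +
step 1: pivot -3/2 → sign −
step 2: pivot 5/3 → sign +
step 3: pivot -17/5 → sign −
step 4: pivot 6/17 → sign +
signature = (3, 2, 0)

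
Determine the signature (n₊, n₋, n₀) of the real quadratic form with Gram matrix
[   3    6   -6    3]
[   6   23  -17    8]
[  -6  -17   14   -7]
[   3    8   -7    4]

Answer: (3, 1, 0)

Derivation:
step 0: pivot 3 → sign +
step 1: pivot 11 → sign +
step 2: pivot -3/11 → sign −
step 3: pivot 2/3 → sign +
signature = (3, 1, 0)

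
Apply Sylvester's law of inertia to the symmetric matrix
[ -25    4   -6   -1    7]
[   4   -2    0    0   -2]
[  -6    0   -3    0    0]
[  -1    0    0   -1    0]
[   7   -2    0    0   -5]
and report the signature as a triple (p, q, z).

step 0: pivot -25 → sign −
step 1: pivot -34/25 → sign −
step 2: pivot -15/17 → sign −
step 3: pivot -4/5 → sign −
step 4: pivot -3/4 → sign −
signature = (0, 5, 0)

Answer: (0, 5, 0)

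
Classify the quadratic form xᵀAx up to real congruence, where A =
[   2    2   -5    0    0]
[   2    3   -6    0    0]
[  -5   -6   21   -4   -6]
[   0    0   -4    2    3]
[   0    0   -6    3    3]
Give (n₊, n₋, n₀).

step 0: pivot 2 → sign +
step 1: pivot 1 → sign +
step 2: pivot 15/2 → sign +
step 3: pivot -2/15 → sign −
step 4: pivot -3/2 → sign −
signature = (3, 2, 0)

Answer: (3, 2, 0)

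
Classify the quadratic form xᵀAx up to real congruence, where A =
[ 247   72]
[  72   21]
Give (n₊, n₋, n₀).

step 0: pivot 247 → sign +
step 1: pivot 3/247 → sign +
signature = (2, 0, 0)

Answer: (2, 0, 0)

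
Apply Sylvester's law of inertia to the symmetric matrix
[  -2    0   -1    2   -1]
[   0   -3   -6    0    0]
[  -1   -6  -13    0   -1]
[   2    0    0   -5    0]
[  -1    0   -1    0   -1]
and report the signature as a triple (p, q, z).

Answer: (0, 4, 1)

Derivation:
step 0: pivot -2 → sign −
step 1: pivot -3 → sign −
step 2: pivot -1/2 → sign −
step 3: pivot -1 → sign −
step 4: row/col 4 already zero → sign 0
signature = (0, 4, 1)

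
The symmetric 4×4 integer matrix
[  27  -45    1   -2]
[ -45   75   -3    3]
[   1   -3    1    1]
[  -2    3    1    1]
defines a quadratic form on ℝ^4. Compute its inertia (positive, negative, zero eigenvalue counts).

Answer: (3, 1, 0)

Derivation:
step 0: pivot 27 → sign +
step 1: pivot 26/27 → sign +
step 2: pivot -24/13 → sign −
step 3: pivot 3/8 → sign +
signature = (3, 1, 0)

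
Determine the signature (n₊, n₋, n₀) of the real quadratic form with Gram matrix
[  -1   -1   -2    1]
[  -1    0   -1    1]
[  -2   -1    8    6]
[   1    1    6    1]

Answer: (3, 1, 0)

Derivation:
step 0: pivot -1 → sign −
step 1: pivot 1 → sign +
step 2: pivot 11 → sign +
step 3: pivot 6/11 → sign +
signature = (3, 1, 0)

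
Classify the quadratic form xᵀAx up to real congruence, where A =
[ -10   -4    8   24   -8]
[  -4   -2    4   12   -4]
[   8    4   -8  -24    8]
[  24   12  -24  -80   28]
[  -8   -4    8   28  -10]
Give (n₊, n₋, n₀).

Answer: (0, 3, 2)

Derivation:
step 0: pivot -10 → sign −
step 1: pivot -2/5 → sign −
step 2: pivot -8 → sign −
step 3: row/col 3 already zero → sign 0
step 4: row/col 4 already zero → sign 0
signature = (0, 3, 2)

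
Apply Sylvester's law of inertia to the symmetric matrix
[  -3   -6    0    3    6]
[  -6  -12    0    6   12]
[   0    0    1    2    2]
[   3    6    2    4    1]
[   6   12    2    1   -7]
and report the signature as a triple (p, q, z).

Answer: (2, 2, 1)

Derivation:
step 0: pivot -3 → sign −
step 1: pivot 1 → sign +
step 2: pivot 3 → sign +
step 3: pivot -2 → sign −
step 4: row/col 4 already zero → sign 0
signature = (2, 2, 1)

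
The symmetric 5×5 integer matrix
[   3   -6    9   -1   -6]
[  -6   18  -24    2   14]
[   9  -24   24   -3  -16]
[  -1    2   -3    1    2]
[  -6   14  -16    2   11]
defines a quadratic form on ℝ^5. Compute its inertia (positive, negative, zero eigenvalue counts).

Answer: (4, 1, 0)

Derivation:
step 0: pivot 3 → sign +
step 1: pivot 6 → sign +
step 2: pivot -9 → sign −
step 3: pivot 2/3 → sign +
step 4: pivot 1/9 → sign +
signature = (4, 1, 0)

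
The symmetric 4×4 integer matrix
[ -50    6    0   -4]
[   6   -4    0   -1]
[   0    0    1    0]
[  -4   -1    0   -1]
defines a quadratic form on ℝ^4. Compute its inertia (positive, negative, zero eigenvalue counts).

step 0: pivot -50 → sign −
step 1: pivot -82/25 → sign −
step 2: pivot 1 → sign +
step 3: pivot -1/82 → sign −
signature = (1, 3, 0)

Answer: (1, 3, 0)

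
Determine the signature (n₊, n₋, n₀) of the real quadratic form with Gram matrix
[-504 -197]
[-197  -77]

Answer: (1, 1, 0)

Derivation:
step 0: pivot -504 → sign −
step 1: pivot 1/504 → sign +
signature = (1, 1, 0)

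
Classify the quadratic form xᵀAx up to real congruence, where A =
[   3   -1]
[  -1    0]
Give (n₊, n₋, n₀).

Answer: (1, 1, 0)

Derivation:
step 0: pivot 3 → sign +
step 1: pivot -1/3 → sign −
signature = (1, 1, 0)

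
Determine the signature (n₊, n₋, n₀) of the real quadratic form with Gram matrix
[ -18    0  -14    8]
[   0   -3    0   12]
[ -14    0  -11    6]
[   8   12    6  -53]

Answer: (0, 4, 0)

Derivation:
step 0: pivot -18 → sign −
step 1: pivot -3 → sign −
step 2: pivot -1/9 → sign −
step 3: pivot -1 → sign −
signature = (0, 4, 0)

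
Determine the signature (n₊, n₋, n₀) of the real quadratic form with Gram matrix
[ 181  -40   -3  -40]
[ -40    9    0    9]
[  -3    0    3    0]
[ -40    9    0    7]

Answer: (3, 1, 0)

Derivation:
step 0: pivot 181 → sign +
step 1: pivot 29/181 → sign +
step 2: pivot 6/29 → sign +
step 3: pivot -2 → sign −
signature = (3, 1, 0)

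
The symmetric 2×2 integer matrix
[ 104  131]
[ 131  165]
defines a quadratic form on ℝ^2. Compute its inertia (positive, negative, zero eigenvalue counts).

Answer: (1, 1, 0)

Derivation:
step 0: pivot 104 → sign +
step 1: pivot -1/104 → sign −
signature = (1, 1, 0)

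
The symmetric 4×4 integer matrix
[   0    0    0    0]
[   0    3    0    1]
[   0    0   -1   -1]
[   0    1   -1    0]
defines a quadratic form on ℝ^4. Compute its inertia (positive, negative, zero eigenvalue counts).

step 0: pivot 3 → sign +
step 1: pivot -1 → sign −
step 2: pivot 2/3 → sign +
step 3: row/col 3 already zero → sign 0
signature = (2, 1, 1)

Answer: (2, 1, 1)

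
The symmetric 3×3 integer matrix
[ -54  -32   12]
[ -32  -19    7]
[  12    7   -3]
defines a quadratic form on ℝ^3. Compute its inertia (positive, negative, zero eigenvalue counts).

Answer: (0, 2, 1)

Derivation:
step 0: pivot -54 → sign −
step 1: pivot -1/27 → sign −
step 2: row/col 2 already zero → sign 0
signature = (0, 2, 1)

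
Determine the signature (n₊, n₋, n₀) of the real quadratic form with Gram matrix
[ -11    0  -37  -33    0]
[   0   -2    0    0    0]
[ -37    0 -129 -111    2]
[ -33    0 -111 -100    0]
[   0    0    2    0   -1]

Answer: (0, 5, 0)

Derivation:
step 0: pivot -11 → sign −
step 1: pivot -2 → sign −
step 2: pivot -50/11 → sign −
step 3: pivot -1 → sign −
step 4: pivot -3/25 → sign −
signature = (0, 5, 0)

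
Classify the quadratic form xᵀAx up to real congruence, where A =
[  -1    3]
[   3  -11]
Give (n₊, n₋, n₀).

step 0: pivot -1 → sign −
step 1: pivot -2 → sign −
signature = (0, 2, 0)

Answer: (0, 2, 0)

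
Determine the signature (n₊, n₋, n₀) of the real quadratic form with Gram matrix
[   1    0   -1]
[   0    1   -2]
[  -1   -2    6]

Answer: (3, 0, 0)

Derivation:
step 0: pivot 1 → sign +
step 1: pivot 1 → sign +
step 2: pivot 1 → sign +
signature = (3, 0, 0)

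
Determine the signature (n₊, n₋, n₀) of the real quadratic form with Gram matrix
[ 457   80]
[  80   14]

Answer: (1, 1, 0)

Derivation:
step 0: pivot 457 → sign +
step 1: pivot -2/457 → sign −
signature = (1, 1, 0)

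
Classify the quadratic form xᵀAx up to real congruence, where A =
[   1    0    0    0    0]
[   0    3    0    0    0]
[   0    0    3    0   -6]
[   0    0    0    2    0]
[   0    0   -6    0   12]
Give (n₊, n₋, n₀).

step 0: pivot 1 → sign +
step 1: pivot 3 → sign +
step 2: pivot 3 → sign +
step 3: pivot 2 → sign +
step 4: row/col 4 already zero → sign 0
signature = (4, 0, 1)

Answer: (4, 0, 1)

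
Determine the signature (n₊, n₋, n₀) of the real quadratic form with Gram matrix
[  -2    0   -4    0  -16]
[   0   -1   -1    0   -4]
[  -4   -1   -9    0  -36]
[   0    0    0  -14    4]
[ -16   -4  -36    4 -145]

step 0: pivot -2 → sign −
step 1: pivot -1 → sign −
step 2: pivot -14 → sign −
step 3: pivot 1/7 → sign +
step 4: row/col 4 already zero → sign 0
signature = (1, 3, 1)

Answer: (1, 3, 1)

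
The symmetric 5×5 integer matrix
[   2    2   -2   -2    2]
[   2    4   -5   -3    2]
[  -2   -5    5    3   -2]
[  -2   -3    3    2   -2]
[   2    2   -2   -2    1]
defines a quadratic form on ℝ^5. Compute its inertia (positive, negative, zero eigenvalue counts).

step 0: pivot 2 → sign +
step 1: pivot 2 → sign +
step 2: pivot -3/2 → sign −
step 3: pivot -1/3 → sign −
step 4: pivot -1 → sign −
signature = (2, 3, 0)

Answer: (2, 3, 0)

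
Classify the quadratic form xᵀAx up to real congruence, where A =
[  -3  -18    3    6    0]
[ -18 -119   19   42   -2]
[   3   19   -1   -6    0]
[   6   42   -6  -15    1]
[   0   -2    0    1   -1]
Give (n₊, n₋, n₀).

step 0: pivot -3 → sign −
step 1: pivot -11 → sign −
step 2: pivot 23/11 → sign +
step 3: pivot 3/23 → sign +
step 4: pivot -2/3 → sign −
signature = (2, 3, 0)

Answer: (2, 3, 0)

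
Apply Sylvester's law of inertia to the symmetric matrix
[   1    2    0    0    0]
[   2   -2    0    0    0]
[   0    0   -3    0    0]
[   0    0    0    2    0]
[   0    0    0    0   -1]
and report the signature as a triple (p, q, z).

Answer: (2, 3, 0)

Derivation:
step 0: pivot 1 → sign +
step 1: pivot -6 → sign −
step 2: pivot -3 → sign −
step 3: pivot 2 → sign +
step 4: pivot -1 → sign −
signature = (2, 3, 0)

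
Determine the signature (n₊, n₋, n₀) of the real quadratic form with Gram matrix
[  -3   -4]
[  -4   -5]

Answer: (1, 1, 0)

Derivation:
step 0: pivot -3 → sign −
step 1: pivot 1/3 → sign +
signature = (1, 1, 0)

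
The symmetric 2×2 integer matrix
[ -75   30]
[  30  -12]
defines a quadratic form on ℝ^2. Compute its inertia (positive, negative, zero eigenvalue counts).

step 0: pivot -75 → sign −
step 1: row/col 1 already zero → sign 0
signature = (0, 1, 1)

Answer: (0, 1, 1)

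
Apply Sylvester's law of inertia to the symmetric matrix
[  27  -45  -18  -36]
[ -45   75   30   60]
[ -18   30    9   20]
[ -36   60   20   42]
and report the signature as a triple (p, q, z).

step 0: pivot 27 → sign +
step 1: pivot -3 → sign −
step 2: pivot -2/3 → sign −
step 3: row/col 3 already zero → sign 0
signature = (1, 2, 1)

Answer: (1, 2, 1)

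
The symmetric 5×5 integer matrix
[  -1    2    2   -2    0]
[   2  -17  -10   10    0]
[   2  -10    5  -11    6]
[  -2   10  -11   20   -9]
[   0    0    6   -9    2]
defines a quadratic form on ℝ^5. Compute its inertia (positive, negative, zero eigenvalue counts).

step 0: pivot -1 → sign −
step 1: pivot -13 → sign −
step 2: pivot 153/13 → sign +
step 3: pivot -1/17 → sign −
step 4: pivot -1 → sign −
signature = (1, 4, 0)

Answer: (1, 4, 0)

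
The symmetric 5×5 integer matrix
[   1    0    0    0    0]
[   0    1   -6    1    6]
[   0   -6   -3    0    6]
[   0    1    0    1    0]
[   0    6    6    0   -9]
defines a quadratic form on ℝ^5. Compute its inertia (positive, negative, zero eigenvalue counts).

Answer: (3, 1, 1)

Derivation:
step 0: pivot 1 → sign +
step 1: pivot 1 → sign +
step 2: pivot -39 → sign −
step 3: pivot 12/13 → sign +
step 4: row/col 4 already zero → sign 0
signature = (3, 1, 1)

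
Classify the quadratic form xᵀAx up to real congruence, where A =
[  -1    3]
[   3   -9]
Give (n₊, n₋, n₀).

Answer: (0, 1, 1)

Derivation:
step 0: pivot -1 → sign −
step 1: row/col 1 already zero → sign 0
signature = (0, 1, 1)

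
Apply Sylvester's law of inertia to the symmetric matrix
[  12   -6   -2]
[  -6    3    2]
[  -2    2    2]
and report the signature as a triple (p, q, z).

step 0: pivot 12 → sign +
step 1: pivot 5/3 → sign +
step 2: pivot -3/5 → sign −
signature = (2, 1, 0)

Answer: (2, 1, 0)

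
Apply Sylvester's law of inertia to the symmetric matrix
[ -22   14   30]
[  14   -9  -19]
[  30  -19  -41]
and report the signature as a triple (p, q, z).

Answer: (0, 2, 1)

Derivation:
step 0: pivot -22 → sign −
step 1: pivot -1/11 → sign −
step 2: row/col 2 already zero → sign 0
signature = (0, 2, 1)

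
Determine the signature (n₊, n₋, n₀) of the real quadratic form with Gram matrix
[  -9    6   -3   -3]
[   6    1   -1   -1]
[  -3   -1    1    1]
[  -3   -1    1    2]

step 0: pivot -9 → sign −
step 1: pivot 5 → sign +
step 2: pivot 1/5 → sign +
step 3: pivot 1 → sign +
signature = (3, 1, 0)

Answer: (3, 1, 0)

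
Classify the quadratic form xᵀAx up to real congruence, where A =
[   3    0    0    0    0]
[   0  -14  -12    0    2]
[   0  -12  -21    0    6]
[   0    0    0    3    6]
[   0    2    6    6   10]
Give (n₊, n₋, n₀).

Answer: (2, 2, 1)

Derivation:
step 0: pivot 3 → sign +
step 1: pivot -14 → sign −
step 2: pivot -75/7 → sign −
step 3: pivot 3 → sign +
step 4: row/col 4 already zero → sign 0
signature = (2, 2, 1)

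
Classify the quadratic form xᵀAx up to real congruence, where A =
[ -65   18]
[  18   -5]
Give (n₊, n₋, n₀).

step 0: pivot -65 → sign −
step 1: pivot -1/65 → sign −
signature = (0, 2, 0)

Answer: (0, 2, 0)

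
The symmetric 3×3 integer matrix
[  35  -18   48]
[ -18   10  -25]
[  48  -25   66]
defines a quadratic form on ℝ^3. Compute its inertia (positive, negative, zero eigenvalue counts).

step 0: pivot 35 → sign +
step 1: pivot 26/35 → sign +
step 2: pivot 1/26 → sign +
signature = (3, 0, 0)

Answer: (3, 0, 0)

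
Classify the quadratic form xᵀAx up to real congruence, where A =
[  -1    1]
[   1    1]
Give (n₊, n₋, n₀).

Answer: (1, 1, 0)

Derivation:
step 0: pivot -1 → sign −
step 1: pivot 2 → sign +
signature = (1, 1, 0)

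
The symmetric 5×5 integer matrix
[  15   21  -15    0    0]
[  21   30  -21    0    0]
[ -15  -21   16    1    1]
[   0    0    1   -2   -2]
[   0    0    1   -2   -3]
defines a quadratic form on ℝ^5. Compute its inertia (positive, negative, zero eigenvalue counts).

step 0: pivot 15 → sign +
step 1: pivot 3/5 → sign +
step 2: pivot 1 → sign +
step 3: pivot -3 → sign −
step 4: pivot -1 → sign −
signature = (3, 2, 0)

Answer: (3, 2, 0)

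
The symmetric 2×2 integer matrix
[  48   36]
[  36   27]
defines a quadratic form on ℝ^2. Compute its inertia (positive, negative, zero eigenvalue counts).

step 0: pivot 48 → sign +
step 1: row/col 1 already zero → sign 0
signature = (1, 0, 1)

Answer: (1, 0, 1)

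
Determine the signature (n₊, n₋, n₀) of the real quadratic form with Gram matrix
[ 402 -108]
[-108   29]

Answer: (1, 1, 0)

Derivation:
step 0: pivot 402 → sign +
step 1: pivot -1/67 → sign −
signature = (1, 1, 0)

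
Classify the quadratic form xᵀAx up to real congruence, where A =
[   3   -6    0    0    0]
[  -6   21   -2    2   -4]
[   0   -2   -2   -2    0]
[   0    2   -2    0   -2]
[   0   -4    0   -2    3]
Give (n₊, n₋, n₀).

Answer: (4, 1, 0)

Derivation:
step 0: pivot 3 → sign +
step 1: pivot 9 → sign +
step 2: pivot -22/9 → sign −
step 3: pivot 6/11 → sign +
step 4: pivot 1 → sign +
signature = (4, 1, 0)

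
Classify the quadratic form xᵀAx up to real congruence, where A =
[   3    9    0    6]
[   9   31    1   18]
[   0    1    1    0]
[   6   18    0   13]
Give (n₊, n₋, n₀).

Answer: (4, 0, 0)

Derivation:
step 0: pivot 3 → sign +
step 1: pivot 4 → sign +
step 2: pivot 3/4 → sign +
step 3: pivot 1 → sign +
signature = (4, 0, 0)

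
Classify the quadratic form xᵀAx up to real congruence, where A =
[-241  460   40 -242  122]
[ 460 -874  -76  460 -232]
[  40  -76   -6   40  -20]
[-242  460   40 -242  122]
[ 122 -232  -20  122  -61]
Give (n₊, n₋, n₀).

Answer: (4, 1, 0)

Derivation:
step 0: pivot -241 → sign −
step 1: pivot 966/241 → sign +
step 2: pivot 14/23 → sign +
step 3: pivot 2/21 → sign +
step 4: pivot 3/7 → sign +
signature = (4, 1, 0)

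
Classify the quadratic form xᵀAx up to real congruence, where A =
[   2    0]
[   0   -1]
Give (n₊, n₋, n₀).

step 0: pivot 2 → sign +
step 1: pivot -1 → sign −
signature = (1, 1, 0)

Answer: (1, 1, 0)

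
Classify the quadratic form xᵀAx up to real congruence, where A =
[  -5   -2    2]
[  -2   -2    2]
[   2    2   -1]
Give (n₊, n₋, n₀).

step 0: pivot -5 → sign −
step 1: pivot -6/5 → sign −
step 2: pivot 1 → sign +
signature = (1, 2, 0)

Answer: (1, 2, 0)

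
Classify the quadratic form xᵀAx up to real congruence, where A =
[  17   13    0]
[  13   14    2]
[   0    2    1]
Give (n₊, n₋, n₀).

Answer: (3, 0, 0)

Derivation:
step 0: pivot 17 → sign +
step 1: pivot 69/17 → sign +
step 2: pivot 1/69 → sign +
signature = (3, 0, 0)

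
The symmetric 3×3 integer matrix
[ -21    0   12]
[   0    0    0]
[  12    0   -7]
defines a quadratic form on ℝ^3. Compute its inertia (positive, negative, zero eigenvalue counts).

Answer: (0, 2, 1)

Derivation:
step 0: pivot -21 → sign −
step 1: pivot -1/7 → sign −
step 2: row/col 2 already zero → sign 0
signature = (0, 2, 1)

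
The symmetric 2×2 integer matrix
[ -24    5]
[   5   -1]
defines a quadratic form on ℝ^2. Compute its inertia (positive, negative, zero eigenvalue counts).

step 0: pivot -24 → sign −
step 1: pivot 1/24 → sign +
signature = (1, 1, 0)

Answer: (1, 1, 0)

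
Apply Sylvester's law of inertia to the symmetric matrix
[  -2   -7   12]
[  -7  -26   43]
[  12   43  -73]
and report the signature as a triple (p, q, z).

step 0: pivot -2 → sign −
step 1: pivot -3/2 → sign −
step 2: pivot -1/3 → sign −
signature = (0, 3, 0)

Answer: (0, 3, 0)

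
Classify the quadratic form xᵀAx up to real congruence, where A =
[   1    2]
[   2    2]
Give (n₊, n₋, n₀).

Answer: (1, 1, 0)

Derivation:
step 0: pivot 1 → sign +
step 1: pivot -2 → sign −
signature = (1, 1, 0)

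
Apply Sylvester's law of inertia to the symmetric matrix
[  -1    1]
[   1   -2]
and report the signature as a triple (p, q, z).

Answer: (0, 2, 0)

Derivation:
step 0: pivot -1 → sign −
step 1: pivot -1 → sign −
signature = (0, 2, 0)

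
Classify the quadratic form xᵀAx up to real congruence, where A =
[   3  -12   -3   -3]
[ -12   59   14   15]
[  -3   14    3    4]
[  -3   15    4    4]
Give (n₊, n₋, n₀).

step 0: pivot 3 → sign +
step 1: pivot 11 → sign +
step 2: pivot -4/11 → sign −
step 3: pivot 3/4 → sign +
signature = (3, 1, 0)

Answer: (3, 1, 0)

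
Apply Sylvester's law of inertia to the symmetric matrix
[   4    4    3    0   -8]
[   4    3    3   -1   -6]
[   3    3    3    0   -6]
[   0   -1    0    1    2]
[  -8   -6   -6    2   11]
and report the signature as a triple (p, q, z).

step 0: pivot 4 → sign +
step 1: pivot -1 → sign −
step 2: pivot 3/4 → sign +
step 3: pivot 2 → sign +
step 4: pivot -1 → sign −
signature = (3, 2, 0)

Answer: (3, 2, 0)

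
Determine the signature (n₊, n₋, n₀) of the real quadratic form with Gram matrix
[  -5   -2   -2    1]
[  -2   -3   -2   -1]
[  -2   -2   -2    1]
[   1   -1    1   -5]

step 0: pivot -5 → sign −
step 1: pivot -11/5 → sign −
step 2: pivot -6/11 → sign −
step 3: pivot -1/2 → sign −
signature = (0, 4, 0)

Answer: (0, 4, 0)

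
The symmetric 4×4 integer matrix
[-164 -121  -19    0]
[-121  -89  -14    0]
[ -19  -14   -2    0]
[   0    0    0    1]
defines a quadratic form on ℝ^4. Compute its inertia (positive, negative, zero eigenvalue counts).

Answer: (3, 1, 0)

Derivation:
step 0: pivot -164 → sign −
step 1: pivot 45/164 → sign +
step 2: pivot 1/5 → sign +
step 3: pivot 1 → sign +
signature = (3, 1, 0)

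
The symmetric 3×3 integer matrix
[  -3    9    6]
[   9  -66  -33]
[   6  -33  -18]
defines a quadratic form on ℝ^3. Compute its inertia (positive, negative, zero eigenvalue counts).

Answer: (0, 3, 0)

Derivation:
step 0: pivot -3 → sign −
step 1: pivot -39 → sign −
step 2: pivot -3/13 → sign −
signature = (0, 3, 0)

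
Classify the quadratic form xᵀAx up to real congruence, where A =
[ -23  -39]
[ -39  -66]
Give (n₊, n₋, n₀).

step 0: pivot -23 → sign −
step 1: pivot 3/23 → sign +
signature = (1, 1, 0)

Answer: (1, 1, 0)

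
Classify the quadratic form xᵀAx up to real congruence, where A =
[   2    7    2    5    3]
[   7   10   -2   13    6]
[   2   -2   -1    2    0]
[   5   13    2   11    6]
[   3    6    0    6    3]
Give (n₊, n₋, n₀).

step 0: pivot 2 → sign +
step 1: pivot -29/2 → sign −
step 2: pivot 75/29 → sign +
step 3: pivot -3/25 → sign −
step 4: row/col 4 already zero → sign 0
signature = (2, 2, 1)

Answer: (2, 2, 1)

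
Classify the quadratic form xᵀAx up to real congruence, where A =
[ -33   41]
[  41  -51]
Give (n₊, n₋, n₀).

Answer: (0, 2, 0)

Derivation:
step 0: pivot -33 → sign −
step 1: pivot -2/33 → sign −
signature = (0, 2, 0)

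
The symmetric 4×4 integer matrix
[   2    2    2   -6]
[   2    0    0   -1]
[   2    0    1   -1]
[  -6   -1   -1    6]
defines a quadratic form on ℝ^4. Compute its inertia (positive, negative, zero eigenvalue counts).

step 0: pivot 2 → sign +
step 1: pivot -2 → sign −
step 2: pivot 1 → sign +
step 3: pivot 1/2 → sign +
signature = (3, 1, 0)

Answer: (3, 1, 0)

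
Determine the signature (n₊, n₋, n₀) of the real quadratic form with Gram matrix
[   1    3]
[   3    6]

step 0: pivot 1 → sign +
step 1: pivot -3 → sign −
signature = (1, 1, 0)

Answer: (1, 1, 0)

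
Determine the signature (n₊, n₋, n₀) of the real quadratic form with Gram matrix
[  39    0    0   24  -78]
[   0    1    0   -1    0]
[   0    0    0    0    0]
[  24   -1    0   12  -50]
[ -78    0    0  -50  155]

step 0: pivot 39 → sign +
step 1: pivot 1 → sign +
step 2: pivot -49/13 → sign −
step 3: pivot 3/49 → sign +
step 4: row/col 4 already zero → sign 0
signature = (3, 1, 1)

Answer: (3, 1, 1)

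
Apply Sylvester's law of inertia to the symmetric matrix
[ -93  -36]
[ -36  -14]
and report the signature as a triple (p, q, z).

step 0: pivot -93 → sign −
step 1: pivot -2/31 → sign −
signature = (0, 2, 0)

Answer: (0, 2, 0)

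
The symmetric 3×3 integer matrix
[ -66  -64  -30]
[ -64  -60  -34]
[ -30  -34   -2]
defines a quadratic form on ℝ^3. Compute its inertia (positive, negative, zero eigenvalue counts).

step 0: pivot -66 → sign −
step 1: pivot 68/33 → sign +
step 2: pivot -1/17 → sign −
signature = (1, 2, 0)

Answer: (1, 2, 0)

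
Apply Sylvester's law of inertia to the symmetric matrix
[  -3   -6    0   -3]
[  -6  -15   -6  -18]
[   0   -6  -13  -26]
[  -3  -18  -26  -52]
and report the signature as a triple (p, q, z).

Answer: (1, 3, 0)

Derivation:
step 0: pivot -3 → sign −
step 1: pivot -3 → sign −
step 2: pivot -1 → sign −
step 3: pivot 3 → sign +
signature = (1, 3, 0)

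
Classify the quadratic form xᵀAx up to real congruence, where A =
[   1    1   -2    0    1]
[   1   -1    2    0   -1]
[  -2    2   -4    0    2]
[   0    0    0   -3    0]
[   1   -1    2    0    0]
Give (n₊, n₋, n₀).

step 0: pivot 1 → sign +
step 1: pivot -2 → sign −
step 2: pivot -3 → sign −
step 3: pivot 1 → sign +
step 4: row/col 4 already zero → sign 0
signature = (2, 2, 1)

Answer: (2, 2, 1)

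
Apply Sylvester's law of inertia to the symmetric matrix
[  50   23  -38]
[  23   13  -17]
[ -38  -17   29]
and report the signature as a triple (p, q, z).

step 0: pivot 50 → sign +
step 1: pivot 121/50 → sign +
step 2: pivot 3/121 → sign +
signature = (3, 0, 0)

Answer: (3, 0, 0)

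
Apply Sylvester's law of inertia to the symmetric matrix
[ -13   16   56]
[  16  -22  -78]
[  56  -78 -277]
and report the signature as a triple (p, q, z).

step 0: pivot -13 → sign −
step 1: pivot -30/13 → sign −
step 2: pivot -1/15 → sign −
signature = (0, 3, 0)

Answer: (0, 3, 0)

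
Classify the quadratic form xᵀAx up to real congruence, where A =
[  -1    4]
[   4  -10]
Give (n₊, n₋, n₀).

Answer: (1, 1, 0)

Derivation:
step 0: pivot -1 → sign −
step 1: pivot 6 → sign +
signature = (1, 1, 0)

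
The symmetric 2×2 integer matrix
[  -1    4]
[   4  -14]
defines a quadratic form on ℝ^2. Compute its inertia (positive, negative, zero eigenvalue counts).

Answer: (1, 1, 0)

Derivation:
step 0: pivot -1 → sign −
step 1: pivot 2 → sign +
signature = (1, 1, 0)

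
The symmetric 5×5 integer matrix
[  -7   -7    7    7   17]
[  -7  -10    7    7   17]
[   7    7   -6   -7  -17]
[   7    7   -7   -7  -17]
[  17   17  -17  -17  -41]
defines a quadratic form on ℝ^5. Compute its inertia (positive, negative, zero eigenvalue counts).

step 0: pivot -7 → sign −
step 1: pivot -3 → sign −
step 2: pivot 1 → sign +
step 3: pivot 2/7 → sign +
step 4: row/col 4 already zero → sign 0
signature = (2, 2, 1)

Answer: (2, 2, 1)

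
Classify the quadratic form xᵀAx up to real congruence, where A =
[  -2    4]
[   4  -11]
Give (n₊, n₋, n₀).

step 0: pivot -2 → sign −
step 1: pivot -3 → sign −
signature = (0, 2, 0)

Answer: (0, 2, 0)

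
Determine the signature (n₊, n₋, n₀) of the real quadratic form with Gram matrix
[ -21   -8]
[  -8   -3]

Answer: (1, 1, 0)

Derivation:
step 0: pivot -21 → sign −
step 1: pivot 1/21 → sign +
signature = (1, 1, 0)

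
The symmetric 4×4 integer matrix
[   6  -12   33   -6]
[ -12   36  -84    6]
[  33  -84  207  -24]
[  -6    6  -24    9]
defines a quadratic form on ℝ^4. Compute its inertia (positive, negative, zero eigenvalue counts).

step 0: pivot 6 → sign +
step 1: pivot 12 → sign +
step 2: pivot -3/2 → sign −
step 3: row/col 3 already zero → sign 0
signature = (2, 1, 1)

Answer: (2, 1, 1)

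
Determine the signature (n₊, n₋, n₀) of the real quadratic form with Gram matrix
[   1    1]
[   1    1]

step 0: pivot 1 → sign +
step 1: row/col 1 already zero → sign 0
signature = (1, 0, 1)

Answer: (1, 0, 1)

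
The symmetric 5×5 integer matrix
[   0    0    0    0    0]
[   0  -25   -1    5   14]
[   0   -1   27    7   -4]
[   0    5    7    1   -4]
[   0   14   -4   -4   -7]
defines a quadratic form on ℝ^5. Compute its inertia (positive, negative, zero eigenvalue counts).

Answer: (3, 1, 1)

Derivation:
step 0: pivot -25 → sign −
step 1: pivot 676/25 → sign +
step 2: pivot 49/169 → sign +
step 3: pivot 3/49 → sign +
step 4: row/col 4 already zero → sign 0
signature = (3, 1, 1)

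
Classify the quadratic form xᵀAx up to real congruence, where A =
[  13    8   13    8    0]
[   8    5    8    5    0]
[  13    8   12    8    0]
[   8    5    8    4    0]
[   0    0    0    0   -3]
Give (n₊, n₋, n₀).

Answer: (2, 3, 0)

Derivation:
step 0: pivot 13 → sign +
step 1: pivot 1/13 → sign +
step 2: pivot -1 → sign −
step 3: pivot -1 → sign −
step 4: pivot -3 → sign −
signature = (2, 3, 0)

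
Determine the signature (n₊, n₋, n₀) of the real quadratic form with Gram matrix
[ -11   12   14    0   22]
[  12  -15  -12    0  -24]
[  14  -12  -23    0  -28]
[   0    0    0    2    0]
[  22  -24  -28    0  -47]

step 0: pivot -11 → sign −
step 1: pivot -21/11 → sign −
step 2: pivot 3/7 → sign +
step 3: pivot 2 → sign +
step 4: pivot -3 → sign −
signature = (2, 3, 0)

Answer: (2, 3, 0)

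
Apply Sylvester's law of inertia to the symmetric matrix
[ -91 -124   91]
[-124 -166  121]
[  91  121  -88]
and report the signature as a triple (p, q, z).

step 0: pivot -91 → sign −
step 1: pivot 270/91 → sign +
step 2: pivot -1/30 → sign −
signature = (1, 2, 0)

Answer: (1, 2, 0)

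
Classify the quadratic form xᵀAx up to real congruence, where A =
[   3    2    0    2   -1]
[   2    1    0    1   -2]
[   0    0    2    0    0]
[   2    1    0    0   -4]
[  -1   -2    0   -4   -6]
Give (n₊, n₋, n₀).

Answer: (3, 2, 0)

Derivation:
step 0: pivot 3 → sign +
step 1: pivot -1/3 → sign −
step 2: pivot 2 → sign +
step 3: pivot -1 → sign −
step 4: pivot 3 → sign +
signature = (3, 2, 0)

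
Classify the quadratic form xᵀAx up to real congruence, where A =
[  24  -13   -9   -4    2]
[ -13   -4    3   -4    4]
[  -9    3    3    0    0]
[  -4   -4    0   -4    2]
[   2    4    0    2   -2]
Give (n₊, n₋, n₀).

Answer: (3, 2, 0)

Derivation:
step 0: pivot 24 → sign +
step 1: pivot -265/24 → sign −
step 2: pivot -3/53 → sign −
step 3: pivot 12/5 → sign +
step 4: pivot 1/3 → sign +
signature = (3, 2, 0)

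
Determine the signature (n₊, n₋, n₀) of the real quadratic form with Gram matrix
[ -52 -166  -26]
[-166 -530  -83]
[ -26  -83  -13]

Answer: (0, 2, 1)

Derivation:
step 0: pivot -52 → sign −
step 1: pivot -1/13 → sign −
step 2: row/col 2 already zero → sign 0
signature = (0, 2, 1)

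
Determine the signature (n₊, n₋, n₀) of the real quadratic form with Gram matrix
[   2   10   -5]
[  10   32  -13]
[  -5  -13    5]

Answer: (2, 1, 0)

Derivation:
step 0: pivot 2 → sign +
step 1: pivot -18 → sign −
step 2: pivot 1/2 → sign +
signature = (2, 1, 0)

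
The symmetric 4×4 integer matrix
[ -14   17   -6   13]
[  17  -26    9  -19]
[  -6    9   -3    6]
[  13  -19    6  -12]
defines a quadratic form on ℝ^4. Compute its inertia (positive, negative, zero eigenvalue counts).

step 0: pivot -14 → sign −
step 1: pivot -75/14 → sign −
step 2: pivot 3/25 → sign +
step 3: pivot -1 → sign −
signature = (1, 3, 0)

Answer: (1, 3, 0)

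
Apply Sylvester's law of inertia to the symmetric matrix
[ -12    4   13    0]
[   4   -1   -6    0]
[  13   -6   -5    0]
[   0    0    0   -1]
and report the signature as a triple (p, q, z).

step 0: pivot -12 → sign −
step 1: pivot 1/3 → sign +
step 2: pivot 3/4 → sign +
step 3: pivot -1 → sign −
signature = (2, 2, 0)

Answer: (2, 2, 0)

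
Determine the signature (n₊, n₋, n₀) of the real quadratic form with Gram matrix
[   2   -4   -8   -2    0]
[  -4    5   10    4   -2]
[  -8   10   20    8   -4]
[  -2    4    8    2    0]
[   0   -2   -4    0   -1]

Answer: (2, 1, 2)

Derivation:
step 0: pivot 2 → sign +
step 1: pivot -3 → sign −
step 2: pivot 1/3 → sign +
step 3: row/col 3 already zero → sign 0
step 4: row/col 4 already zero → sign 0
signature = (2, 1, 2)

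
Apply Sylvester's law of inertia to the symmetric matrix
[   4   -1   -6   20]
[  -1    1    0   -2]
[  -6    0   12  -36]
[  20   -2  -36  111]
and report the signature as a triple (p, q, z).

Answer: (2, 1, 1)

Derivation:
step 0: pivot 4 → sign +
step 1: pivot 3/4 → sign +
step 2: pivot -1 → sign −
step 3: row/col 3 already zero → sign 0
signature = (2, 1, 1)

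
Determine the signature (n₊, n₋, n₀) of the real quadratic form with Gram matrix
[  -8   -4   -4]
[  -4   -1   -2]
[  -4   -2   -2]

Answer: (1, 1, 1)

Derivation:
step 0: pivot -8 → sign −
step 1: pivot 1 → sign +
step 2: row/col 2 already zero → sign 0
signature = (1, 1, 1)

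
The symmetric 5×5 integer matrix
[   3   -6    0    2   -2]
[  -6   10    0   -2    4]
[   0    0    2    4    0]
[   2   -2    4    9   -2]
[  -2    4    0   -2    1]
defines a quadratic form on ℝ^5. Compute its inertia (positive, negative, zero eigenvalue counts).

step 0: pivot 3 → sign +
step 1: pivot -2 → sign −
step 2: pivot 2 → sign +
step 3: pivot 5/3 → sign +
step 4: pivot -3/5 → sign −
signature = (3, 2, 0)

Answer: (3, 2, 0)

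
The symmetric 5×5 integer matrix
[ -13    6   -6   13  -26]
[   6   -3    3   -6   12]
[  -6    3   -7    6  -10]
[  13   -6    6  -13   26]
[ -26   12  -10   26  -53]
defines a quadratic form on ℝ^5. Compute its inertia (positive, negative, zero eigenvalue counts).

Answer: (0, 3, 2)

Derivation:
step 0: pivot -13 → sign −
step 1: pivot -3/13 → sign −
step 2: pivot -4 → sign −
step 3: row/col 3 already zero → sign 0
step 4: row/col 4 already zero → sign 0
signature = (0, 3, 2)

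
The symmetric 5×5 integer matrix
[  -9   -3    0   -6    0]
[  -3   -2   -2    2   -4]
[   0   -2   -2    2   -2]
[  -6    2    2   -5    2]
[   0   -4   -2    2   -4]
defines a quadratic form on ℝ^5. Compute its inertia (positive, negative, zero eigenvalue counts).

step 0: pivot -9 → sign −
step 1: pivot -1 → sign −
step 2: pivot 2 → sign +
step 3: pivot -3 → sign −
step 4: pivot -2/3 → sign −
signature = (1, 4, 0)

Answer: (1, 4, 0)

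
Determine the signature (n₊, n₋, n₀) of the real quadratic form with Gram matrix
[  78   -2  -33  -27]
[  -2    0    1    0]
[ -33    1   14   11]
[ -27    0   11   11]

step 0: pivot 78 → sign +
step 1: pivot -2/39 → sign −
step 2: pivot 1/2 → sign +
step 3: pivot -3/2 → sign −
signature = (2, 2, 0)

Answer: (2, 2, 0)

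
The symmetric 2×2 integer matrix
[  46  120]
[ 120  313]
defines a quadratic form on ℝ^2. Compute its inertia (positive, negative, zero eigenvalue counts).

Answer: (1, 1, 0)

Derivation:
step 0: pivot 46 → sign +
step 1: pivot -1/23 → sign −
signature = (1, 1, 0)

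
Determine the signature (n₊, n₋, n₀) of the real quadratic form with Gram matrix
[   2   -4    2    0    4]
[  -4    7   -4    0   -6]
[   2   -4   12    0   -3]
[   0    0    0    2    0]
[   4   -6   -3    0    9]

Answer: (4, 1, 0)

Derivation:
step 0: pivot 2 → sign +
step 1: pivot -1 → sign −
step 2: pivot 10 → sign +
step 3: pivot 2 → sign +
step 4: pivot 1/10 → sign +
signature = (4, 1, 0)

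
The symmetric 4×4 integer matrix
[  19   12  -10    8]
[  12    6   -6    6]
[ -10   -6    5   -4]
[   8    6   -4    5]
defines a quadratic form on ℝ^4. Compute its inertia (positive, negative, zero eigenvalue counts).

step 0: pivot 19 → sign +
step 1: pivot -30/19 → sign −
step 2: pivot -1/5 → sign −
step 3: pivot 3 → sign +
signature = (2, 2, 0)

Answer: (2, 2, 0)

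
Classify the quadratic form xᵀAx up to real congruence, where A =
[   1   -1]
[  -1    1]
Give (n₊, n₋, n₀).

step 0: pivot 1 → sign +
step 1: row/col 1 already zero → sign 0
signature = (1, 0, 1)

Answer: (1, 0, 1)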